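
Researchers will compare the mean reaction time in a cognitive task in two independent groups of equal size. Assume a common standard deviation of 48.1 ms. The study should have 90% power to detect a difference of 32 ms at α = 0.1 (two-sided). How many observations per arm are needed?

For two equal groups, n per group = 2·((z_{α/2} + z_β)·σ/δ)².
z_{α/2} = 1.645; z_β = 1.282 (power 90%).
n = 2 × (2.927 × 48.1 / 32)² = 2 × 19.36 = 38.72
Round up: n = 39 per group.

39 per group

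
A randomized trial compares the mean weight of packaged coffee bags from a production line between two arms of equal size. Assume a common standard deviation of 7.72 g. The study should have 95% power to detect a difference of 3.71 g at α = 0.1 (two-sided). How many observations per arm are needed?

94 per group

For two equal groups, n per group = 2·((z_{α/2} + z_β)·σ/δ)².
z_{α/2} = 1.645; z_β = 1.645 (power 95%).
n = 2 × (3.290 × 7.72 / 3.71)² = 2 × 46.87 = 93.74
Round up: n = 94 per group.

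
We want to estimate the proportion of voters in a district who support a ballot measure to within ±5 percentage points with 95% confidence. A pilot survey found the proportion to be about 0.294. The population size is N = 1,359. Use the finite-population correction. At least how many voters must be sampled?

For a proportion with margin E = 0.05 at 95% confidence, z = 1.960.
n = p̂(1−p̂)(z/E)² = 0.294 × 0.706 × (1.960/0.05)² = 318.95 — call this n₀.
Finite-population correction with N = 1,359: n = n₀ / (1 + (n₀−1)/N) = 318.95 / 1.234 = 258.47
Round up: n = 259.

259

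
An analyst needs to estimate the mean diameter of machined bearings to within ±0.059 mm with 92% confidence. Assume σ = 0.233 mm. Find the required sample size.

For a mean, the margin of error is E = z·σ/√n, so n = (zσ/E)².
At 92% confidence, z = 1.751.
n = (1.751 × 0.233 / 0.059)² = 47.82
Round up: n = 48.

48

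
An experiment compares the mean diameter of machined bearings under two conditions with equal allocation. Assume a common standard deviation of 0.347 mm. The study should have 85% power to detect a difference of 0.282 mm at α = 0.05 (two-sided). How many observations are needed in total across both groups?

For two equal groups, n per group = 2·((z_{α/2} + z_β)·σ/δ)².
z_{α/2} = 1.960; z_β = 1.036 (power 85%).
n = 2 × (2.996 × 0.347 / 0.282)² = 2 × 13.59 = 27.18
Round up: n = 28 per group.
Total across both groups: 2 × 28 = 56.

56 total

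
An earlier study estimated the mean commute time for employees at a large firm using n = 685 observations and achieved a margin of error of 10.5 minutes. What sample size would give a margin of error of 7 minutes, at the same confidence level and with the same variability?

Margin of error scales as 1/√n, so n₂ = n₁·(E₁/E₂)².
n₂ = 685 × (10.5/7)² = 685 × 2.25 = 1541.25
Round up: n₂ = 1542.

1542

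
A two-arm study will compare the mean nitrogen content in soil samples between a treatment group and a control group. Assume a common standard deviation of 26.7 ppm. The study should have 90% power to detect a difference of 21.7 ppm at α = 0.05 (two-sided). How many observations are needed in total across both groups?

For two equal groups, n per group = 2·((z_{α/2} + z_β)·σ/δ)².
z_{α/2} = 1.960; z_β = 1.282 (power 90%).
n = 2 × (3.242 × 26.7 / 21.7)² = 2 × 15.91 = 31.82
Round up: n = 32 per group.
Total across both groups: 2 × 32 = 64.

64 total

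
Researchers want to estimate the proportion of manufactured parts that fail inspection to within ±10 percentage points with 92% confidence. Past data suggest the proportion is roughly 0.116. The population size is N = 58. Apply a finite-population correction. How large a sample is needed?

n = 21

For a proportion with margin E = 0.1 at 92% confidence, z = 1.751.
n = p̂(1−p̂)(z/E)² = 0.116 × 0.884 × (1.751/0.1)² = 31.44 — call this n₀.
Finite-population correction with N = 58: n = n₀ / (1 + (n₀−1)/N) = 31.44 / 1.525 = 20.62
Round up: n = 21.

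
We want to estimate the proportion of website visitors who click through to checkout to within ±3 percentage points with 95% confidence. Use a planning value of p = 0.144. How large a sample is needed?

527

For a proportion with margin E = 0.03 at 95% confidence, z = 1.960.
n = p̂(1−p̂)(z/E)² = 0.144 × 0.856 × (1.960/0.03)² = 526.15
Round up: n = 527.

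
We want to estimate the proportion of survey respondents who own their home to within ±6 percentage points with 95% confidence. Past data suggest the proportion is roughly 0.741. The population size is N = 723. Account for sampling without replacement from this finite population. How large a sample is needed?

For a proportion with margin E = 0.06 at 95% confidence, z = 1.960.
n = p̂(1−p̂)(z/E)² = 0.741 × 0.259 × (1.960/0.06)² = 204.80 — call this n₀.
Finite-population correction with N = 723: n = n₀ / (1 + (n₀−1)/N) = 204.80 / 1.282 = 159.75
Round up: n = 160.

n = 160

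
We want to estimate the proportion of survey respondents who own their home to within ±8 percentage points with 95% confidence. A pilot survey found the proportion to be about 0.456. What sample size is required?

n = 149

For a proportion with margin E = 0.08 at 95% confidence, z = 1.960.
n = p̂(1−p̂)(z/E)² = 0.456 × 0.544 × (1.960/0.08)² = 148.90
Round up: n = 149.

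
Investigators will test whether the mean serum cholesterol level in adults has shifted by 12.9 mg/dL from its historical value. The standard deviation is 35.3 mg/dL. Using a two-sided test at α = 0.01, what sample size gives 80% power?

88

For a one-sample z-test, n = ((z_{α/2} + z_β)·σ/δ)².
z_{α/2} = 2.576 (two-sided α = 0.01); z_β = 0.842 (power 80% → β = 0.2).
n = (3.418 × 35.3 / 12.9)² = 87.48
Round up: n = 88.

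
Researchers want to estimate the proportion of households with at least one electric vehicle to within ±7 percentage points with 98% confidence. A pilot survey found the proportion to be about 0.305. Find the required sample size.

For a proportion with margin E = 0.07 at 98% confidence, z = 2.326.
n = p̂(1−p̂)(z/E)² = 0.305 × 0.695 × (2.326/0.07)² = 234.05
Round up: n = 235.

235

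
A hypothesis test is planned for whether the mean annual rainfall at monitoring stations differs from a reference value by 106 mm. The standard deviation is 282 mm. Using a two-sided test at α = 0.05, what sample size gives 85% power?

For a one-sample z-test, n = ((z_{α/2} + z_β)·σ/δ)².
z_{α/2} = 1.960 (two-sided α = 0.05); z_β = 1.036 (power 85% → β = 0.15).
n = (2.996 × 282 / 106)² = 63.53
Round up: n = 64.

64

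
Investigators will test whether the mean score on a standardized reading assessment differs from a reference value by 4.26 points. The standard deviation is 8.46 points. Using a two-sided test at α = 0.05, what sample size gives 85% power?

36

For a one-sample z-test, n = ((z_{α/2} + z_β)·σ/δ)².
z_{α/2} = 1.960 (two-sided α = 0.05); z_β = 1.036 (power 85% → β = 0.15).
n = (2.996 × 8.46 / 4.26)² = 35.40
Round up: n = 36.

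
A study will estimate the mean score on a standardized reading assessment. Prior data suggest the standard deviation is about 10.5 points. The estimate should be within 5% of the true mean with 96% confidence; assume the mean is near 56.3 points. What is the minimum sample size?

For a mean, the margin of error is E = z·σ/√n, so n = (zσ/E)².
At 96% confidence, z = 2.054.
E = 5% of 56.3 = 2.815 points.
n = (2.054 × 10.5 / 2.815)² = 58.70
Round up: n = 59.

59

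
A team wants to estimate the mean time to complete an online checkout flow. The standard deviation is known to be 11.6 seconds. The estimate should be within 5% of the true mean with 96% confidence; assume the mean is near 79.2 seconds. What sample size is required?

For a mean, the margin of error is E = z·σ/√n, so n = (zσ/E)².
At 96% confidence, z = 2.054.
E = 5% of 79.2 = 3.96 seconds.
n = (2.054 × 11.6 / 3.96)² = 36.20
Round up: n = 37.

37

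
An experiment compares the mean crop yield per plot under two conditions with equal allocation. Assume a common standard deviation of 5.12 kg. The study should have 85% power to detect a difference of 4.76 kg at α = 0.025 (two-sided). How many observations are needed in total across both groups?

50 total

For two equal groups, n per group = 2·((z_{α/2} + z_β)·σ/δ)².
z_{α/2} = 2.241; z_β = 1.036 (power 85%).
n = 2 × (3.277 × 5.12 / 4.76)² = 2 × 12.42 = 24.84
Round up: n = 25 per group.
Total across both groups: 2 × 25 = 50.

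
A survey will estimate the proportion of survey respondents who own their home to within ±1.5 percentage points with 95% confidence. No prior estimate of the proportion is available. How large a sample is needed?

For a proportion with margin E = 0.015 at 95% confidence, z = 1.960.
With no prior estimate, use p = 0.5, which maximizes p(1−p) at 0.25.
n = 0.25 × (z/E)² = 0.25 × (1.960/0.015)² = 4268.44
Round up: n = 4269.

n = 4269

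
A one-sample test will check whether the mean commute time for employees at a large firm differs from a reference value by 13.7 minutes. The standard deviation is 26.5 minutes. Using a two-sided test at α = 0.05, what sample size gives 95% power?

For a one-sample z-test, n = ((z_{α/2} + z_β)·σ/δ)².
z_{α/2} = 1.960 (two-sided α = 0.05); z_β = 1.645 (power 95% → β = 0.05).
n = (3.605 × 26.5 / 13.7)² = 48.63
Round up: n = 49.

n = 49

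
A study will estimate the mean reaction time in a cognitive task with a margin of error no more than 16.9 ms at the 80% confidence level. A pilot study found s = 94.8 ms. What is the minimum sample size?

52

For a mean, the margin of error is E = z·σ/√n, so n = (zσ/E)².
At 80% confidence, z = 1.282.
n = (1.282 × 94.8 / 16.9)² = 51.72
Round up: n = 52.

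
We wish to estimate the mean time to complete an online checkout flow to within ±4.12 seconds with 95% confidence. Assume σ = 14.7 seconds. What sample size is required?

For a mean, the margin of error is E = z·σ/√n, so n = (zσ/E)².
At 95% confidence, z = 1.960.
n = (1.960 × 14.7 / 4.12)² = 48.90
Round up: n = 49.

49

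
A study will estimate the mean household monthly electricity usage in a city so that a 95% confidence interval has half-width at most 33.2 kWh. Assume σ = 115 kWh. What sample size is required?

n = 47

For a mean, the margin of error is E = z·σ/√n, so n = (zσ/E)².
At 95% confidence, z = 1.960.
n = (1.960 × 115 / 33.2)² = 46.09
Round up: n = 47.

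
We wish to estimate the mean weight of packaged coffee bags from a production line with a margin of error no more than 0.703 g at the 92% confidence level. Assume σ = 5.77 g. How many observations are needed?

207

For a mean, the margin of error is E = z·σ/√n, so n = (zσ/E)².
At 92% confidence, z = 1.751.
n = (1.751 × 5.77 / 0.703)² = 206.54
Round up: n = 207.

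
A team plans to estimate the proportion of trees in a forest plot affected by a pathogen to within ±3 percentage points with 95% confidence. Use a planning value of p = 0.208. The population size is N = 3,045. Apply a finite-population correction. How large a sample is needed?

572

For a proportion with margin E = 0.03 at 95% confidence, z = 1.960.
n = p̂(1−p̂)(z/E)² = 0.208 × 0.792 × (1.960/0.03)² = 703.17 — call this n₀.
Finite-population correction with N = 3,045: n = n₀ / (1 + (n₀−1)/N) = 703.17 / 1.231 = 571.22
Round up: n = 572.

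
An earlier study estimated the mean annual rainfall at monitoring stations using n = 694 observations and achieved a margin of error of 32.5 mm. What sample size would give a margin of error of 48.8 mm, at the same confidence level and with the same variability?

308

Margin of error scales as 1/√n, so n₂ = n₁·(E₁/E₂)².
n₂ = 694 × (32.5/48.8)² = 694 × 0.4435 = 307.79
Round up: n₂ = 308.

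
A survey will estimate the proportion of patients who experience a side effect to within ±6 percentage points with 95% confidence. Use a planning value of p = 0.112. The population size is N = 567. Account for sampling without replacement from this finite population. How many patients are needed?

For a proportion with margin E = 0.06 at 95% confidence, z = 1.960.
n = p̂(1−p̂)(z/E)² = 0.112 × 0.888 × (1.960/0.06)² = 106.13 — call this n₀.
Finite-population correction with N = 567: n = n₀ / (1 + (n₀−1)/N) = 106.13 / 1.185 = 89.56
Round up: n = 90.

n = 90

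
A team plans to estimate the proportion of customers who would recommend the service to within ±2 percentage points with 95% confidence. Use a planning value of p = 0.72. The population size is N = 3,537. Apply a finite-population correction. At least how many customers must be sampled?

1252

For a proportion with margin E = 0.02 at 95% confidence, z = 1.960.
n = p̂(1−p̂)(z/E)² = 0.72 × 0.28 × (1.960/0.02)² = 1936.17 — call this n₀.
Finite-population correction with N = 3,537: n = n₀ / (1 + (n₀−1)/N) = 1936.17 / 1.547 = 1251.56
Round up: n = 1252.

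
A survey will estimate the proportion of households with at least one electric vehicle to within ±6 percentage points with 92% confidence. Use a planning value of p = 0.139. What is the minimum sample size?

n = 102

For a proportion with margin E = 0.06 at 92% confidence, z = 1.751.
n = p̂(1−p̂)(z/E)² = 0.139 × 0.861 × (1.751/0.06)² = 101.93
Round up: n = 102.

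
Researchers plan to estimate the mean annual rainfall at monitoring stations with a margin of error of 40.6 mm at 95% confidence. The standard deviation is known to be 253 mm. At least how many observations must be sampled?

For a mean, the margin of error is E = z·σ/√n, so n = (zσ/E)².
At 95% confidence, z = 1.960.
n = (1.960 × 253 / 40.6)² = 149.18
Round up: n = 150.

150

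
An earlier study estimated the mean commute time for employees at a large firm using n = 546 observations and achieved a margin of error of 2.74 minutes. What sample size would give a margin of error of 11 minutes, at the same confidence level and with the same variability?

n = 34

Margin of error scales as 1/√n, so n₂ = n₁·(E₁/E₂)².
n₂ = 546 × (2.74/11)² = 546 × 0.06205 = 33.88
Round up: n₂ = 34.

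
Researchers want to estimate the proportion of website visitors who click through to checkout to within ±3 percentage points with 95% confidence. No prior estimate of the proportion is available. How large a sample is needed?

For a proportion with margin E = 0.03 at 95% confidence, z = 1.960.
With no prior estimate, use p = 0.5, which maximizes p(1−p) at 0.25.
n = 0.25 × (z/E)² = 0.25 × (1.960/0.03)² = 1067.11
Round up: n = 1068.

1068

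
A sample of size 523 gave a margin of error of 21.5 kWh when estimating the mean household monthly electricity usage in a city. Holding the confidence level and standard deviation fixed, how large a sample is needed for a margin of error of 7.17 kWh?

4703

Margin of error scales as 1/√n, so n₂ = n₁·(E₁/E₂)².
n₂ = 523 × (21.5/7.17)² = 523 × 8.992 = 4702.82
Round up: n₂ = 4703.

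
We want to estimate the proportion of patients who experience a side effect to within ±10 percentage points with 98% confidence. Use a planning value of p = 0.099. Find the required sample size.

49

For a proportion with margin E = 0.1 at 98% confidence, z = 2.326.
n = p̂(1−p̂)(z/E)² = 0.099 × 0.901 × (2.326/0.1)² = 48.26
Round up: n = 49.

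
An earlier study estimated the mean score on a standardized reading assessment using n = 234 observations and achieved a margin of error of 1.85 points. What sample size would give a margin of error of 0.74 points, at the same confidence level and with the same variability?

n = 1463

Margin of error scales as 1/√n, so n₂ = n₁·(E₁/E₂)².
n₂ = 234 × (1.85/0.74)² = 234 × 6.25 = 1462.50
Round up: n₂ = 1463.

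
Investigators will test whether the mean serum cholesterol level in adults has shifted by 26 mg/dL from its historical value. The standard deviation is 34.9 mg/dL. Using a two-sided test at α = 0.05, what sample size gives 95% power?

24

For a one-sample z-test, n = ((z_{α/2} + z_β)·σ/δ)².
z_{α/2} = 1.960 (two-sided α = 0.05); z_β = 1.645 (power 95% → β = 0.05).
n = (3.605 × 34.9 / 26)² = 23.42
Round up: n = 24.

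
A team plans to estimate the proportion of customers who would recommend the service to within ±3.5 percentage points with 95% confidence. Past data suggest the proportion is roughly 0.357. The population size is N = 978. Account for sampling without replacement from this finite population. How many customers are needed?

For a proportion with margin E = 0.035 at 95% confidence, z = 1.960.
n = p̂(1−p̂)(z/E)² = 0.357 × 0.643 × (1.960/0.035)² = 719.87 — call this n₀.
Finite-population correction with N = 978: n = n₀ / (1 + (n₀−1)/N) = 719.87 / 1.735 = 414.91
Round up: n = 415.

415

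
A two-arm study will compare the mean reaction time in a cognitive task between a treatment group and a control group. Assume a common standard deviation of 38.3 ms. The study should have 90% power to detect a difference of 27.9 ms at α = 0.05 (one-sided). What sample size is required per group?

For two equal groups, n per group = 2·((z_α + z_β)·σ/δ)².
z_α = 1.645; z_β = 1.282 (power 90%).
n = 2 × (2.927 × 38.3 / 27.9)² = 2 × 16.14 = 32.28
Round up: n = 33 per group.

33 per group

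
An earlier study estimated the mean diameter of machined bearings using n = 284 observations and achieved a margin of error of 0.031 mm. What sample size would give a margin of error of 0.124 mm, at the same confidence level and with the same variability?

Margin of error scales as 1/√n, so n₂ = n₁·(E₁/E₂)².
n₂ = 284 × (0.031/0.124)² = 284 × 0.0625 = 17.75
Round up: n₂ = 18.

18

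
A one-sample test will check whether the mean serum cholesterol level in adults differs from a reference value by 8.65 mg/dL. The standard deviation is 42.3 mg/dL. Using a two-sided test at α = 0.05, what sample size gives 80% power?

n = 188

For a one-sample z-test, n = ((z_{α/2} + z_β)·σ/δ)².
z_{α/2} = 1.960 (two-sided α = 0.05); z_β = 0.842 (power 80% → β = 0.2).
n = (2.802 × 42.3 / 8.65)² = 187.75
Round up: n = 188.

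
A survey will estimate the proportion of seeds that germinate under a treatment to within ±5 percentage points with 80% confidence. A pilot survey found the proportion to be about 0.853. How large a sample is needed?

For a proportion with margin E = 0.05 at 80% confidence, z = 1.282.
n = p̂(1−p̂)(z/E)² = 0.853 × 0.147 × (1.282/0.05)² = 82.43
Round up: n = 83.

83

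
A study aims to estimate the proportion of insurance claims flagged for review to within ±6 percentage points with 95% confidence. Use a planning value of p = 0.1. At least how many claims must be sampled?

97

For a proportion with margin E = 0.06 at 95% confidence, z = 1.960.
n = p̂(1−p̂)(z/E)² = 0.1 × 0.9 × (1.960/0.06)² = 96.04
Round up: n = 97.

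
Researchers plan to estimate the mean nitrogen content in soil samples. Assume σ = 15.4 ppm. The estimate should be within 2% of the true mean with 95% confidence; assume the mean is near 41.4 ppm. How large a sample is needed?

For a mean, the margin of error is E = z·σ/√n, so n = (zσ/E)².
At 95% confidence, z = 1.960.
E = 2% of 41.4 = 0.828 ppm.
n = (1.960 × 15.4 / 0.828)² = 1328.90
Round up: n = 1329.

1329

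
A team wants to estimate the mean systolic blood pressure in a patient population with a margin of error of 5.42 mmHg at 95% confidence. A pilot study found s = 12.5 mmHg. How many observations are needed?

For a mean, the margin of error is E = z·σ/√n, so n = (zσ/E)².
At 95% confidence, z = 1.960.
n = (1.960 × 12.5 / 5.42)² = 20.43
Round up: n = 21.

21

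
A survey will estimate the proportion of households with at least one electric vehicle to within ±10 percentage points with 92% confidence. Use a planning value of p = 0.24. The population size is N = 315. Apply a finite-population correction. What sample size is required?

48

For a proportion with margin E = 0.1 at 92% confidence, z = 1.751.
n = p̂(1−p̂)(z/E)² = 0.24 × 0.76 × (1.751/0.1)² = 55.92 — call this n₀.
Finite-population correction with N = 315: n = n₀ / (1 + (n₀−1)/N) = 55.92 / 1.174 = 47.63
Round up: n = 48.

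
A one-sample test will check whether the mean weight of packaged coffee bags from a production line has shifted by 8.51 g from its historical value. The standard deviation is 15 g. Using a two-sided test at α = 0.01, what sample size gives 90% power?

For a one-sample z-test, n = ((z_{α/2} + z_β)·σ/δ)².
z_{α/2} = 2.576 (two-sided α = 0.01); z_β = 1.282 (power 90% → β = 0.1).
n = (3.858 × 15 / 8.51)² = 46.24
Round up: n = 47.

47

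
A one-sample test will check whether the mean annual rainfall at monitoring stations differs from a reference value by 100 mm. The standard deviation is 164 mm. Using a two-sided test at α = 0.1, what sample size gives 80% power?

n = 17

For a one-sample z-test, n = ((z_{α/2} + z_β)·σ/δ)².
z_{α/2} = 1.645 (two-sided α = 0.1); z_β = 0.842 (power 80% → β = 0.2).
n = (2.487 × 164 / 100)² = 16.64
Round up: n = 17.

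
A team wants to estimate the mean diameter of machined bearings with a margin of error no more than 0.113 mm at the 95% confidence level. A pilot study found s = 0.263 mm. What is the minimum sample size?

n = 21

For a mean, the margin of error is E = z·σ/√n, so n = (zσ/E)².
At 95% confidence, z = 1.960.
n = (1.960 × 0.263 / 0.113)² = 20.81
Round up: n = 21.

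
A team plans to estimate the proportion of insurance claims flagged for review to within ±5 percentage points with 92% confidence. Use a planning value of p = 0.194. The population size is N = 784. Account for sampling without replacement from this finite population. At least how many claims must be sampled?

n = 155

For a proportion with margin E = 0.05 at 92% confidence, z = 1.751.
n = p̂(1−p̂)(z/E)² = 0.194 × 0.806 × (1.751/0.05)² = 191.76 — call this n₀.
Finite-population correction with N = 784: n = n₀ / (1 + (n₀−1)/N) = 191.76 / 1.243 = 154.27
Round up: n = 155.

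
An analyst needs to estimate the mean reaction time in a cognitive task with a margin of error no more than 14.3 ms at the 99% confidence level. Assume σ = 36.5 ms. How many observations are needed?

44

For a mean, the margin of error is E = z·σ/√n, so n = (zσ/E)².
At 99% confidence, z = 2.576.
n = (2.576 × 36.5 / 14.3)² = 43.23
Round up: n = 44.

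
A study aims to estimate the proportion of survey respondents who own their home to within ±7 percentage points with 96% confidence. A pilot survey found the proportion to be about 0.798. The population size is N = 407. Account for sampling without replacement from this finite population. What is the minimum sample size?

For a proportion with margin E = 0.07 at 96% confidence, z = 2.054.
n = p̂(1−p̂)(z/E)² = 0.798 × 0.202 × (2.054/0.07)² = 138.79 — call this n₀.
Finite-population correction with N = 407: n = n₀ / (1 + (n₀−1)/N) = 138.79 / 1.339 = 103.65
Round up: n = 104.

104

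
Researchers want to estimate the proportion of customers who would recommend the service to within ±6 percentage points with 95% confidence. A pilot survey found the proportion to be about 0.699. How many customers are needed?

For a proportion with margin E = 0.06 at 95% confidence, z = 1.960.
n = p̂(1−p̂)(z/E)² = 0.699 × 0.301 × (1.960/0.06)² = 224.52
Round up: n = 225.

225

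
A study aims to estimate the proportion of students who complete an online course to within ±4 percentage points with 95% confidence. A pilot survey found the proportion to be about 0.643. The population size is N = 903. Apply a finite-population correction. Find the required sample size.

n = 343

For a proportion with margin E = 0.04 at 95% confidence, z = 1.960.
n = p̂(1−p̂)(z/E)² = 0.643 × 0.357 × (1.960/0.04)² = 551.15 — call this n₀.
Finite-population correction with N = 903: n = n₀ / (1 + (n₀−1)/N) = 551.15 / 1.609 = 342.54
Round up: n = 343.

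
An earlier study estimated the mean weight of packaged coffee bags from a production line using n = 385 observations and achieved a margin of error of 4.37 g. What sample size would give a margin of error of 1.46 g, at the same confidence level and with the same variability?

Margin of error scales as 1/√n, so n₂ = n₁·(E₁/E₂)².
n₂ = 385 × (4.37/1.46)² = 385 × 8.959 = 3449.21
Round up: n₂ = 3450.

n = 3450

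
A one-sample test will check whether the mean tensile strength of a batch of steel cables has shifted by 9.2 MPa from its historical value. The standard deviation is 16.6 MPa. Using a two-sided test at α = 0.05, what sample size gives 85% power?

For a one-sample z-test, n = ((z_{α/2} + z_β)·σ/δ)².
z_{α/2} = 1.960 (two-sided α = 0.05); z_β = 1.036 (power 85% → β = 0.15).
n = (2.996 × 16.6 / 9.2)² = 29.22
Round up: n = 30.

n = 30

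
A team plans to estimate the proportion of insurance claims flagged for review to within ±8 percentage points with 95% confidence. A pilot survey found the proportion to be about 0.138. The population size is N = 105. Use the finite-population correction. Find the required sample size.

43

For a proportion with margin E = 0.08 at 95% confidence, z = 1.960.
n = p̂(1−p̂)(z/E)² = 0.138 × 0.862 × (1.960/0.08)² = 71.40 — call this n₀.
Finite-population correction with N = 105: n = n₀ / (1 + (n₀−1)/N) = 71.40 / 1.67 = 42.75
Round up: n = 43.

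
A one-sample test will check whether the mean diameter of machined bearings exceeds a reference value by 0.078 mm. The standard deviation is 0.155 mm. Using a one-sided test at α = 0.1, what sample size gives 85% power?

n = 22

For a one-sample z-test, n = ((z_α + z_β)·σ/δ)².
z_α = 1.282 (one-sided α = 0.1); z_β = 1.036 (power 85% → β = 0.15).
n = (2.318 × 0.155 / 0.078)² = 21.22
Round up: n = 22.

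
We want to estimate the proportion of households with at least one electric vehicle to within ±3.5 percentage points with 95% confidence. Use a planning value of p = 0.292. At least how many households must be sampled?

For a proportion with margin E = 0.035 at 95% confidence, z = 1.960.
n = p̂(1−p̂)(z/E)² = 0.292 × 0.708 × (1.960/0.035)² = 648.32
Round up: n = 649.

n = 649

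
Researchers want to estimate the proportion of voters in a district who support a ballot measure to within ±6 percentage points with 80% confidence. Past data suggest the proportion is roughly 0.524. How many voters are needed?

n = 114

For a proportion with margin E = 0.06 at 80% confidence, z = 1.282.
n = p̂(1−p̂)(z/E)² = 0.524 × 0.476 × (1.282/0.06)² = 113.87
Round up: n = 114.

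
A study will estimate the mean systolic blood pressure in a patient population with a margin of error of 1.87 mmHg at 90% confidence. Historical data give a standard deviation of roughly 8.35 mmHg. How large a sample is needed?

For a mean, the margin of error is E = z·σ/√n, so n = (zσ/E)².
At 90% confidence, z = 1.645.
n = (1.645 × 8.35 / 1.87)² = 53.95
Round up: n = 54.

54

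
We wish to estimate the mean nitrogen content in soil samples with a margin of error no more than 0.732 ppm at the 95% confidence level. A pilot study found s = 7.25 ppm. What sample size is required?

For a mean, the margin of error is E = z·σ/√n, so n = (zσ/E)².
At 95% confidence, z = 1.960.
n = (1.960 × 7.25 / 0.732)² = 376.85
Round up: n = 377.

377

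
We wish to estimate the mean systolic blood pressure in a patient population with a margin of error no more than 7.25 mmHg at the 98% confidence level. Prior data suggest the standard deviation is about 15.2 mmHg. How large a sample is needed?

For a mean, the margin of error is E = z·σ/√n, so n = (zσ/E)².
At 98% confidence, z = 2.326.
n = (2.326 × 15.2 / 7.25)² = 23.78
Round up: n = 24.

24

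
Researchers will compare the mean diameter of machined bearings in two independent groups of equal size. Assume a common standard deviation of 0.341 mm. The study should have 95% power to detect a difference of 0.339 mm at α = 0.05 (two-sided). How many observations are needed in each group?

For two equal groups, n per group = 2·((z_{α/2} + z_β)·σ/δ)².
z_{α/2} = 1.960; z_β = 1.645 (power 95%).
n = 2 × (3.605 × 0.341 / 0.339)² = 2 × 13.15 = 26.30
Round up: n = 27 per group.

27 per group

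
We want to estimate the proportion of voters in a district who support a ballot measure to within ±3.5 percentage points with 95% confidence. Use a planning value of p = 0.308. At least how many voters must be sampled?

For a proportion with margin E = 0.035 at 95% confidence, z = 1.960.
n = p̂(1−p̂)(z/E)² = 0.308 × 0.692 × (1.960/0.035)² = 668.39
Round up: n = 669.

669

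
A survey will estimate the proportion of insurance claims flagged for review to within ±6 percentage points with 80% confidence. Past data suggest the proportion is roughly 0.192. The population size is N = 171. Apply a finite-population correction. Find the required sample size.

For a proportion with margin E = 0.06 at 80% confidence, z = 1.282.
n = p̂(1−p̂)(z/E)² = 0.192 × 0.808 × (1.282/0.06)² = 70.82 — call this n₀.
Finite-population correction with N = 171: n = n₀ / (1 + (n₀−1)/N) = 70.82 / 1.408 = 50.30
Round up: n = 51.

n = 51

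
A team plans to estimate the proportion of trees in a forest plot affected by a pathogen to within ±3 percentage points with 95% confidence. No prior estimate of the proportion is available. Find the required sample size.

For a proportion with margin E = 0.03 at 95% confidence, z = 1.960.
With no prior estimate, use p = 0.5, which maximizes p(1−p) at 0.25.
n = 0.25 × (z/E)² = 0.25 × (1.960/0.03)² = 1067.11
Round up: n = 1068.

1068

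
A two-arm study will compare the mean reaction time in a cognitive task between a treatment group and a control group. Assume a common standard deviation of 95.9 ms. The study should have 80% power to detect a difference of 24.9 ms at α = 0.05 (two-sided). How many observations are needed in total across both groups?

466 total

For two equal groups, n per group = 2·((z_{α/2} + z_β)·σ/δ)².
z_{α/2} = 1.960; z_β = 0.842 (power 80%).
n = 2 × (2.802 × 95.9 / 24.9)² = 2 × 116.46 = 232.92
Round up: n = 233 per group.
Total across both groups: 2 × 233 = 466.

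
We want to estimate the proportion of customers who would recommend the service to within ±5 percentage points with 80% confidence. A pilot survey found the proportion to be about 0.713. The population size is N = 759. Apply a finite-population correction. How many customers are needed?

115

For a proportion with margin E = 0.05 at 80% confidence, z = 1.282.
n = p̂(1−p̂)(z/E)² = 0.713 × 0.287 × (1.282/0.05)² = 134.53 — call this n₀.
Finite-population correction with N = 759: n = n₀ / (1 + (n₀−1)/N) = 134.53 / 1.176 = 114.40
Round up: n = 115.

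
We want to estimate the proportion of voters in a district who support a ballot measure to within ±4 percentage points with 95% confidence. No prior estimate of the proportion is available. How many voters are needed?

For a proportion with margin E = 0.04 at 95% confidence, z = 1.960.
With no prior estimate, use p = 0.5, which maximizes p(1−p) at 0.25.
n = 0.25 × (z/E)² = 0.25 × (1.960/0.04)² = 600.25
Round up: n = 601.

601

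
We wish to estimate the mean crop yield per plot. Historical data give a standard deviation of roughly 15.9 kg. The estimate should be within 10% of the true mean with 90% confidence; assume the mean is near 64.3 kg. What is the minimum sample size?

For a mean, the margin of error is E = z·σ/√n, so n = (zσ/E)².
At 90% confidence, z = 1.645.
E = 10% of 64.3 = 6.43 kg.
n = (1.645 × 15.9 / 6.43)² = 16.55
Round up: n = 17.

17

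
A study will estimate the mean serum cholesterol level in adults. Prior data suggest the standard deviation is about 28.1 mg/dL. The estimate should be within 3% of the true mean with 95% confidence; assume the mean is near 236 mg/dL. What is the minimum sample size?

61

For a mean, the margin of error is E = z·σ/√n, so n = (zσ/E)².
At 95% confidence, z = 1.960.
E = 3% of 236 = 7.08 mg/dL.
n = (1.960 × 28.1 / 7.08)² = 60.51
Round up: n = 61.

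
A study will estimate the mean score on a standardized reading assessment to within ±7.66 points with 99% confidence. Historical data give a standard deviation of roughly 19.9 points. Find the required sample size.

For a mean, the margin of error is E = z·σ/√n, so n = (zσ/E)².
At 99% confidence, z = 2.576.
n = (2.576 × 19.9 / 7.66)² = 44.79
Round up: n = 45.

45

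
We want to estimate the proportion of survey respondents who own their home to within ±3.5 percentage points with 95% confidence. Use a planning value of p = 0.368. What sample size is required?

For a proportion with margin E = 0.035 at 95% confidence, z = 1.960.
n = p̂(1−p̂)(z/E)² = 0.368 × 0.632 × (1.960/0.035)² = 729.36
Round up: n = 730.

730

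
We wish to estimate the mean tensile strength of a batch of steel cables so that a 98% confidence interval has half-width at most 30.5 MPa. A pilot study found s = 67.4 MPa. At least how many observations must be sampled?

27

For a mean, the margin of error is E = z·σ/√n, so n = (zσ/E)².
At 98% confidence, z = 2.326.
n = (2.326 × 67.4 / 30.5)² = 26.42
Round up: n = 27.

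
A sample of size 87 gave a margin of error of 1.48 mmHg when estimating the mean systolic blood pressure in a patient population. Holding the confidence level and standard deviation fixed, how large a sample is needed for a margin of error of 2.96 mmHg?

22

Margin of error scales as 1/√n, so n₂ = n₁·(E₁/E₂)².
n₂ = 87 × (1.48/2.96)² = 87 × 0.25 = 21.75
Round up: n₂ = 22.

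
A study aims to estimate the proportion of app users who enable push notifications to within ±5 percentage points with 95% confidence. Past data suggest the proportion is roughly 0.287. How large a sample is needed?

For a proportion with margin E = 0.05 at 95% confidence, z = 1.960.
n = p̂(1−p̂)(z/E)² = 0.287 × 0.713 × (1.960/0.05)² = 314.44
Round up: n = 315.

315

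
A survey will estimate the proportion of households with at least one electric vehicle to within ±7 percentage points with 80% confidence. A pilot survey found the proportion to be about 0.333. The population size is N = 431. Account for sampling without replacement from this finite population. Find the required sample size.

n = 64

For a proportion with margin E = 0.07 at 80% confidence, z = 1.282.
n = p̂(1−p̂)(z/E)² = 0.333 × 0.667 × (1.282/0.07)² = 74.50 — call this n₀.
Finite-population correction with N = 431: n = n₀ / (1 + (n₀−1)/N) = 74.50 / 1.171 = 63.62
Round up: n = 64.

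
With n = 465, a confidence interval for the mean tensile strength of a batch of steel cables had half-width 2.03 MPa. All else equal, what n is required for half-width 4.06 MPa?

Margin of error scales as 1/√n, so n₂ = n₁·(E₁/E₂)².
n₂ = 465 × (2.03/4.06)² = 465 × 0.25 = 116.25
Round up: n₂ = 117.

117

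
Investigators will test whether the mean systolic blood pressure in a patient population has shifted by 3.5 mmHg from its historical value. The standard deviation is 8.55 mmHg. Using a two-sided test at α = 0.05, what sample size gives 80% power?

For a one-sample z-test, n = ((z_{α/2} + z_β)·σ/δ)².
z_{α/2} = 1.960 (two-sided α = 0.05); z_β = 0.842 (power 80% → β = 0.2).
n = (2.802 × 8.55 / 3.5)² = 46.85
Round up: n = 47.

47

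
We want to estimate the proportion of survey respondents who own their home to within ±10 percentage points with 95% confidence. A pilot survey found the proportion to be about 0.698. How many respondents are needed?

For a proportion with margin E = 0.1 at 95% confidence, z = 1.960.
n = p̂(1−p̂)(z/E)² = 0.698 × 0.302 × (1.960/0.1)² = 80.98
Round up: n = 81.

81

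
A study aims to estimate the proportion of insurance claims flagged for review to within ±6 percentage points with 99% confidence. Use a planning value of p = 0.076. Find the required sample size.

For a proportion with margin E = 0.06 at 99% confidence, z = 2.576.
n = p̂(1−p̂)(z/E)² = 0.076 × 0.924 × (2.576/0.06)² = 129.44
Round up: n = 130.

130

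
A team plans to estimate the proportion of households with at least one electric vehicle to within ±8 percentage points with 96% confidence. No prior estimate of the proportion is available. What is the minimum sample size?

For a proportion with margin E = 0.08 at 96% confidence, z = 2.054.
With no prior estimate, use p = 0.5, which maximizes p(1−p) at 0.25.
n = 0.25 × (z/E)² = 0.25 × (2.054/0.08)² = 164.80
Round up: n = 165.

165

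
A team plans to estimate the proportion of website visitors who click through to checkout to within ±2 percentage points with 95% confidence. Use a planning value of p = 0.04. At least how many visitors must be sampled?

For a proportion with margin E = 0.02 at 95% confidence, z = 1.960.
n = p̂(1−p̂)(z/E)² = 0.04 × 0.96 × (1.960/0.02)² = 368.79
Round up: n = 369.

n = 369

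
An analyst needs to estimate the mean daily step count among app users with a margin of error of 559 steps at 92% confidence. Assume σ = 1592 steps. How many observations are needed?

25

For a mean, the margin of error is E = z·σ/√n, so n = (zσ/E)².
At 92% confidence, z = 1.751.
n = (1.751 × 1592 / 559)² = 24.87
Round up: n = 25.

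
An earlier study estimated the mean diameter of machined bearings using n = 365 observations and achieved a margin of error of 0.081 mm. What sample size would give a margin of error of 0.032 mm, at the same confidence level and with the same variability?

Margin of error scales as 1/√n, so n₂ = n₁·(E₁/E₂)².
n₂ = 365 × (0.081/0.032)² = 365 × 6.407 = 2338.55
Round up: n₂ = 2339.

2339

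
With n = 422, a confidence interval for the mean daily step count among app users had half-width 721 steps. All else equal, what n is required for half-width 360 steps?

1693

Margin of error scales as 1/√n, so n₂ = n₁·(E₁/E₂)².
n₂ = 422 × (721/360)² = 422 × 4.011 = 1692.64
Round up: n₂ = 1693.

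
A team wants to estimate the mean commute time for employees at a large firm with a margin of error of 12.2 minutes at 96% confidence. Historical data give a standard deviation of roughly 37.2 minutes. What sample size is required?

n = 40

For a mean, the margin of error is E = z·σ/√n, so n = (zσ/E)².
At 96% confidence, z = 2.054.
n = (2.054 × 37.2 / 12.2)² = 39.23
Round up: n = 40.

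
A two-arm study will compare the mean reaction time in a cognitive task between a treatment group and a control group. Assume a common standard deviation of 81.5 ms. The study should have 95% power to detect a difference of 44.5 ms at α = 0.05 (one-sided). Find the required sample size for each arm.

73 per group

For two equal groups, n per group = 2·((z_α + z_β)·σ/δ)².
z_α = 1.645; z_β = 1.645 (power 95%).
n = 2 × (3.290 × 81.5 / 44.5)² = 2 × 36.31 = 72.62
Round up: n = 73 per group.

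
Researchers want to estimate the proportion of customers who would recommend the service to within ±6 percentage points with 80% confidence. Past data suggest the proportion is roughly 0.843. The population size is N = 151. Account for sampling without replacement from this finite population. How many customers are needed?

For a proportion with margin E = 0.06 at 80% confidence, z = 1.282.
n = p̂(1−p̂)(z/E)² = 0.843 × 0.157 × (1.282/0.06)² = 60.42 — call this n₀.
Finite-population correction with N = 151: n = n₀ / (1 + (n₀−1)/N) = 60.42 / 1.394 = 43.34
Round up: n = 44.

44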